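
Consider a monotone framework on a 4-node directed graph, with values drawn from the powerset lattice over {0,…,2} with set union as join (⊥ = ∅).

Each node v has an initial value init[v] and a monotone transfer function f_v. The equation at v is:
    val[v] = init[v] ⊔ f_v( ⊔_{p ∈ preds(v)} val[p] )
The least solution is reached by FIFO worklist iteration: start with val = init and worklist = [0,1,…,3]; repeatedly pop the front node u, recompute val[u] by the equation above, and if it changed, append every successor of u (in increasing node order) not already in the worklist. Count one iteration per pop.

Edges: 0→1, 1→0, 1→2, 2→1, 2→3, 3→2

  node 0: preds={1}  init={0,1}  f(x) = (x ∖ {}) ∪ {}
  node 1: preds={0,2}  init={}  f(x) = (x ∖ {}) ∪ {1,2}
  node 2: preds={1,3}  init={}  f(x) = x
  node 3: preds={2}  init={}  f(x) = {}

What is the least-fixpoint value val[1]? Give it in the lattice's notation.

Iteration log — 6 steps:
  step 1. node 0  ⊔preds={}  new={0,1}  stable
  step 2. node 1  ⊔preds={0,1}  new={0,1,2}  old={}  +wl: 0
  step 3. node 2  ⊔preds={0,1,2}  new={0,1,2}  old={}  +wl: 1
  step 4. node 3  ⊔preds={0,1,2}  new={}  stable
  step 5. node 0  ⊔preds={0,1,2}  new={0,1,2}  old={0,1}  +wl: 
  step 6. node 1  ⊔preds={0,1,2}  new={0,1,2}  stable

Least fixpoint reached:
  node 0: {0,1,2}
  node 1: {0,1,2}
  node 2: {0,1,2}
  node 3: {}

{0,1,2}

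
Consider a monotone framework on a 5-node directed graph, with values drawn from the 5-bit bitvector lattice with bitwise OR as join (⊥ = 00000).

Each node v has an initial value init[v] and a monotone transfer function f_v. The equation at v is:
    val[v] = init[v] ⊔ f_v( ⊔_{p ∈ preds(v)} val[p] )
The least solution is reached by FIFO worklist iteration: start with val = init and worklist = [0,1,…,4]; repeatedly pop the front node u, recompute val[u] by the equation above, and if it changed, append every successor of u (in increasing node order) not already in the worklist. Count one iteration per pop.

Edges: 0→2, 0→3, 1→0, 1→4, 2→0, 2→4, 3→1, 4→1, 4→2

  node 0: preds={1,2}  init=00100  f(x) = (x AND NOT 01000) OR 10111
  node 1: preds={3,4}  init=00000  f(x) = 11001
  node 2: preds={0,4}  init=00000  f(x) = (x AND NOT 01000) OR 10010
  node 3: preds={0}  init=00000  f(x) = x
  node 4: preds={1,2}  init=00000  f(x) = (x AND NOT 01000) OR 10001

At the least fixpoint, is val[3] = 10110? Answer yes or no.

Worklist (8 pops):
  #1 pop 0: in=00000 → 10111 (was 00100); enqueue []
  #2 pop 1: in=00000 → 11001 (was 00000); enqueue [0]
  #3 pop 2: in=10111 → 10111 (was 00000); enqueue []
  #4 pop 3: in=10111 → 10111 (was 00000); enqueue [1]
  #5 pop 4: in=11111 → 10111 (was 00000); enqueue [2]
  #6 pop 0: in=11111 → 10111 (no change)
  #7 pop 1: in=10111 → 11001 (no change)
  #8 pop 2: in=10111 → 10111 (no change)

Fixpoint:
  val[0] = 10111
  val[1] = 11001
  val[2] = 10111
  val[3] = 10111
  val[4] = 10111

no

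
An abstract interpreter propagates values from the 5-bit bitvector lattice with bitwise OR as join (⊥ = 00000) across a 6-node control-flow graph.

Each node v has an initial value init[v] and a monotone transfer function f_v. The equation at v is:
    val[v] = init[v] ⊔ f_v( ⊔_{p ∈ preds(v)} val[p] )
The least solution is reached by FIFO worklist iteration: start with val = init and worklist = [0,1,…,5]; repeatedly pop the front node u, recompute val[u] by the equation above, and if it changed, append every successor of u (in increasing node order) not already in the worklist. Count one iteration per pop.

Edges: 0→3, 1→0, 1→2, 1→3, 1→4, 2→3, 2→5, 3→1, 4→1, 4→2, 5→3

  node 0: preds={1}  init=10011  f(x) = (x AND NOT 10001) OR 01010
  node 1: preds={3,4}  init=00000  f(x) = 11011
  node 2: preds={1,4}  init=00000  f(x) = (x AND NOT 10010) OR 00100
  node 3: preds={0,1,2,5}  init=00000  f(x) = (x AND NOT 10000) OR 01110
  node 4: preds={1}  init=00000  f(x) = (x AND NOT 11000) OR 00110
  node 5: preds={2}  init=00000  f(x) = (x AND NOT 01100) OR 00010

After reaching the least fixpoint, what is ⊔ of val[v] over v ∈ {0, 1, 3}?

Trace (10 dequeues):
  [1] u=0 | in 00000 | out 11011 | prev 10011 | push {}
  [2] u=1 | in 00000 | out 11011 | prev 00000 | push {0}
  [3] u=2 | in 11011 | out 01101 | prev 00000 | push {}
  [4] u=3 | in 11111 | out 01111 | prev 00000 | push {1}
  [5] u=4 | in 11011 | out 00111 | prev 00000 | push {2}
  [6] u=5 | in 01101 | out 00011 | prev 00000 | push {3}
  [7] u=0 | in 11011 | out 11011 | ==
  [8] u=1 | in 01111 | out 11011 | ==
  [9] u=2 | in 11111 | out 01101 | ==
  [10] u=3 | in 11111 | out 01111 | ==

Converged values:
  [0] 11011
  [1] 11011
  [2] 01101
  [3] 01111
  [4] 00111
  [5] 00011

11111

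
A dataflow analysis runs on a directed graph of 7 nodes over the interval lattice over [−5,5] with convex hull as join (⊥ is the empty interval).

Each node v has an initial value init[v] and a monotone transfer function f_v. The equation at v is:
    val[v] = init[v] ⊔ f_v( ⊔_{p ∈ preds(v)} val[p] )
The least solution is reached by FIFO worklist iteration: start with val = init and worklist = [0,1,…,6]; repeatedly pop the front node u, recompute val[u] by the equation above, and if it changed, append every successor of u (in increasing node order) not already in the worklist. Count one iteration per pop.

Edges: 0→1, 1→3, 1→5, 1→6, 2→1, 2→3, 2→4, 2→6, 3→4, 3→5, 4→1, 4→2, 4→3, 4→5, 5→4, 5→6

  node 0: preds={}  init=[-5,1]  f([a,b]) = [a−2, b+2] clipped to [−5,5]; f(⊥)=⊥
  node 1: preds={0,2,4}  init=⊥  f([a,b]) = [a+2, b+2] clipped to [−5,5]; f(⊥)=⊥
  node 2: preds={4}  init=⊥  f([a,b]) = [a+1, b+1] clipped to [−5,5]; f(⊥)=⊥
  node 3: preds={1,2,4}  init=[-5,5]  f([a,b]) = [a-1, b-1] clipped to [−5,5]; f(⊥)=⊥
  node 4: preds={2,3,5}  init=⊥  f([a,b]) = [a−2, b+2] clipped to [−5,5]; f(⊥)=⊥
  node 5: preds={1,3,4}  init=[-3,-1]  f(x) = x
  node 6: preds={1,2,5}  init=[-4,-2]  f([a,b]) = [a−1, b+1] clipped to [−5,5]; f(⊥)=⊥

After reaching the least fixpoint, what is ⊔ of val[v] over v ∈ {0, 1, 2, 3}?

[-5,5]

Iteration log — 14 steps:
  step 1. node 0  ⊔preds=⊥  new=[-5,1]  stable
  step 2. node 1  ⊔preds=[-5,1]  new=[-3,3]  old=⊥  +wl: 
  step 3. node 2  ⊔preds=⊥  new=⊥  stable
  step 4. node 3  ⊔preds=[-3,3]  new=[-5,5]  stable
  step 5. node 4  ⊔preds=[-5,5]  new=[-5,5]  old=⊥  +wl: 1,2,3
  step 6. node 5  ⊔preds=[-5,5]  new=[-5,5]  old=[-3,-1]  +wl: 4
  step 7. node 6  ⊔preds=[-5,5]  new=[-5,5]  old=[-4,-2]  +wl: 
  step 8. node 1  ⊔preds=[-5,5]  new=[-3,5]  old=[-3,3]  +wl: 5,6
  step 9. node 2  ⊔preds=[-5,5]  new=[-4,5]  old=⊥  +wl: 1
  step 10. node 3  ⊔preds=[-5,5]  new=[-5,5]  stable
  step 11. node 4  ⊔preds=[-5,5]  new=[-5,5]  stable
  step 12. node 5  ⊔preds=[-5,5]  new=[-5,5]  stable
  step 13. node 6  ⊔preds=[-5,5]  new=[-5,5]  stable
  step 14. node 1  ⊔preds=[-5,5]  new=[-3,5]  stable

Least fixpoint reached:
  node 0: [-5,1]
  node 1: [-3,5]
  node 2: [-4,5]
  node 3: [-5,5]
  node 4: [-5,5]
  node 5: [-5,5]
  node 6: [-5,5]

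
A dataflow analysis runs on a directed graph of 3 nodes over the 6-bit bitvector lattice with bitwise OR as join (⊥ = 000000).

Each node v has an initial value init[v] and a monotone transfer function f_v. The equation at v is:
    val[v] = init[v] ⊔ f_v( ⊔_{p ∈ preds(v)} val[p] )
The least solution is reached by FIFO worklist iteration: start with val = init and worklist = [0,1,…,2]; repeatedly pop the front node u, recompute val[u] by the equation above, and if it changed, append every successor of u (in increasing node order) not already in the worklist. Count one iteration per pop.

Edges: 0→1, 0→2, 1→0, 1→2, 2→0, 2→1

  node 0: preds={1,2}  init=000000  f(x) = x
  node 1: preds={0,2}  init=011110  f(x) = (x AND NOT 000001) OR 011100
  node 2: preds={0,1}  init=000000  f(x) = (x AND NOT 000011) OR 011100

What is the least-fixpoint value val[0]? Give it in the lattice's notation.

Trace (5 dequeues):
  [1] u=0 | in 011110 | out 011110 | prev 000000 | push {}
  [2] u=1 | in 011110 | out 011110 | ==
  [3] u=2 | in 011110 | out 011100 | prev 000000 | push {0,1}
  [4] u=0 | in 011110 | out 011110 | ==
  [5] u=1 | in 011110 | out 011110 | ==

Converged values:
  [0] 011110
  [1] 011110
  [2] 011100

011110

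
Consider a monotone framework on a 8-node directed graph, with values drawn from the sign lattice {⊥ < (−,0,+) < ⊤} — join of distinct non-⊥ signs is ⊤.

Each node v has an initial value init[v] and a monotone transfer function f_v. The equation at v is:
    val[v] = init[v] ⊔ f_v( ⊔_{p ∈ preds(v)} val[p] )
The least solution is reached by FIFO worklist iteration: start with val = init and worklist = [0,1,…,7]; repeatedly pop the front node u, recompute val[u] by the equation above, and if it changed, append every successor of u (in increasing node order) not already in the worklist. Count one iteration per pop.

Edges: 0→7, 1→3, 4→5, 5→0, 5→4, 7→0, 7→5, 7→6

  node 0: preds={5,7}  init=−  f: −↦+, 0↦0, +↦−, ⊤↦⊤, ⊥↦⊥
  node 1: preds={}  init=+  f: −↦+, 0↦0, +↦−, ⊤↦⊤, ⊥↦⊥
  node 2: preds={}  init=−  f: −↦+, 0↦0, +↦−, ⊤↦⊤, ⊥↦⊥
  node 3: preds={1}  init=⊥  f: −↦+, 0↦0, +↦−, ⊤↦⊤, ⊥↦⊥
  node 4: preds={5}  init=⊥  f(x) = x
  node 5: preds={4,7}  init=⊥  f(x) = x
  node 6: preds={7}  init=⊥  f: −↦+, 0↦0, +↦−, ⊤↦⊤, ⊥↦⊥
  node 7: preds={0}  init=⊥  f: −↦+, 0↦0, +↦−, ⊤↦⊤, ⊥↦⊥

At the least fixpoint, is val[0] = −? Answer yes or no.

Iteration log — 14 steps:
  step 1. node 0  ⊔preds=⊥  new=−  stable
  step 2. node 1  ⊔preds=⊥  new=+  stable
  step 3. node 2  ⊔preds=⊥  new=−  stable
  step 4. node 3  ⊔preds=+  new=−  old=⊥  +wl: 
  step 5. node 4  ⊔preds=⊥  new=⊥  stable
  step 6. node 5  ⊔preds=⊥  new=⊥  stable
  step 7. node 6  ⊔preds=⊥  new=⊥  stable
  step 8. node 7  ⊔preds=−  new=+  old=⊥  +wl: 0,5,6
  step 9. node 0  ⊔preds=+  new=−  stable
  step 10. node 5  ⊔preds=+  new=+  old=⊥  +wl: 0,4
  step 11. node 6  ⊔preds=+  new=−  old=⊥  +wl: 
  step 12. node 0  ⊔preds=+  new=−  stable
  step 13. node 4  ⊔preds=+  new=+  old=⊥  +wl: 5
  step 14. node 5  ⊔preds=+  new=+  stable

Least fixpoint reached:
  node 0: −
  node 1: +
  node 2: −
  node 3: −
  node 4: +
  node 5: +
  node 6: −
  node 7: +

yes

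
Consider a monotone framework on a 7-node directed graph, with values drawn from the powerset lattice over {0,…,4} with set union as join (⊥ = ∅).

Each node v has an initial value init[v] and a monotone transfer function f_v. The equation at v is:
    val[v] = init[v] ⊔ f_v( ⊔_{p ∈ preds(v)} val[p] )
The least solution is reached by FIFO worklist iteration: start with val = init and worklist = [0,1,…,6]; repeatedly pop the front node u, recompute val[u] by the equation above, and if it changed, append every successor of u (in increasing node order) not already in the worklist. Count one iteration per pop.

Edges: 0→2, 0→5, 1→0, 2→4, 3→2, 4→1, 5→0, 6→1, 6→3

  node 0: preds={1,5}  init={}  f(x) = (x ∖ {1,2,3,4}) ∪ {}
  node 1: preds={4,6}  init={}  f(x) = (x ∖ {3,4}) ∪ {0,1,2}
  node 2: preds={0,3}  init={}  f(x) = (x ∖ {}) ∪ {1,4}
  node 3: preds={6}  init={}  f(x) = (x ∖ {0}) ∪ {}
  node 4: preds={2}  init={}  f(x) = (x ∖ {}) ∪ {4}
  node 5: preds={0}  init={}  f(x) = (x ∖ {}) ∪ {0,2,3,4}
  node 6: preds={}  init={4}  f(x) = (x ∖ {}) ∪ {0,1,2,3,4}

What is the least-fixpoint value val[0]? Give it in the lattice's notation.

{0}

Trace (17 dequeues):
  [1] u=0 | in {} | out {} | ==
  [2] u=1 | in {4} | out {0,1,2} | prev {} | push {0}
  [3] u=2 | in {} | out {1,4} | prev {} | push {}
  [4] u=3 | in {4} | out {4} | prev {} | push {2}
  [5] u=4 | in {1,4} | out {1,4} | prev {} | push {1}
  [6] u=5 | in {} | out {0,2,3,4} | prev {} | push {}
  [7] u=6 | in {} | out {0,1,2,3,4} | prev {4} | push {3}
  [8] u=0 | in {0,1,2,3,4} | out {0} | prev {} | push {5}
  [9] u=2 | in {0,4} | out {0,1,4} | prev {1,4} | push {4}
  [10] u=1 | in {0,1,2,3,4} | out {0,1,2} | ==
  [11] u=3 | in {0,1,2,3,4} | out {1,2,3,4} | prev {4} | push {2}
  [12] u=5 | in {0} | out {0,2,3,4} | ==
  [13] u=4 | in {0,1,4} | out {0,1,4} | prev {1,4} | push {1}
  [14] u=2 | in {0,1,2,3,4} | out {0,1,2,3,4} | prev {0,1,4} | push {4}
  [15] u=1 | in {0,1,2,3,4} | out {0,1,2} | ==
  [16] u=4 | in {0,1,2,3,4} | out {0,1,2,3,4} | prev {0,1,4} | push {1}
  [17] u=1 | in {0,1,2,3,4} | out {0,1,2} | ==

Converged values:
  [0] {0}
  [1] {0,1,2}
  [2] {0,1,2,3,4}
  [3] {1,2,3,4}
  [4] {0,1,2,3,4}
  [5] {0,2,3,4}
  [6] {0,1,2,3,4}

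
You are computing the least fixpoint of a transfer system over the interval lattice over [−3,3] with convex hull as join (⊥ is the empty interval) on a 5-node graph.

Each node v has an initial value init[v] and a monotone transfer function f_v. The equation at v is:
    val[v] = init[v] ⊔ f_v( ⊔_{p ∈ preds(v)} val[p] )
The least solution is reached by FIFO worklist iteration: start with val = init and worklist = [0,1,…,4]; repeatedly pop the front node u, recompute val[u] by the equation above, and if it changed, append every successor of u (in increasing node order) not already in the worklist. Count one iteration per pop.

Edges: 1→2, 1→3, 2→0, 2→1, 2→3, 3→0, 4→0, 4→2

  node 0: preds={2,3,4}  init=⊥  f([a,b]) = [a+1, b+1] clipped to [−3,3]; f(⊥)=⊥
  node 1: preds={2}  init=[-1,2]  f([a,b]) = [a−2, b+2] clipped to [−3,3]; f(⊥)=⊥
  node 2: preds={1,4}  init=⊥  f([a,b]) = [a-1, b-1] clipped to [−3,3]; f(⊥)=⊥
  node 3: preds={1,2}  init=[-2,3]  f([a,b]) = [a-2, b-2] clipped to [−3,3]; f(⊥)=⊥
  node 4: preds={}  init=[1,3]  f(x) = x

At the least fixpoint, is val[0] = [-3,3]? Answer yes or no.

Trace (11 dequeues):
  [1] u=0 | in [-2,3] | out [-1,3] | prev ⊥ | push {}
  [2] u=1 | in ⊥ | out [-1,2] | ==
  [3] u=2 | in [-1,3] | out [-2,2] | prev ⊥ | push {0,1}
  [4] u=3 | in [-2,2] | out [-3,3] | prev [-2,3] | push {}
  [5] u=4 | in ⊥ | out [1,3] | ==
  [6] u=0 | in [-3,3] | out [-2,3] | prev [-1,3] | push {}
  [7] u=1 | in [-2,2] | out [-3,3] | prev [-1,2] | push {2,3}
  [8] u=2 | in [-3,3] | out [-3,2] | prev [-2,2] | push {0,1}
  [9] u=3 | in [-3,3] | out [-3,3] | ==
  [10] u=0 | in [-3,3] | out [-2,3] | ==
  [11] u=1 | in [-3,2] | out [-3,3] | ==

Converged values:
  [0] [-2,3]
  [1] [-3,3]
  [2] [-3,2]
  [3] [-3,3]
  [4] [1,3]

no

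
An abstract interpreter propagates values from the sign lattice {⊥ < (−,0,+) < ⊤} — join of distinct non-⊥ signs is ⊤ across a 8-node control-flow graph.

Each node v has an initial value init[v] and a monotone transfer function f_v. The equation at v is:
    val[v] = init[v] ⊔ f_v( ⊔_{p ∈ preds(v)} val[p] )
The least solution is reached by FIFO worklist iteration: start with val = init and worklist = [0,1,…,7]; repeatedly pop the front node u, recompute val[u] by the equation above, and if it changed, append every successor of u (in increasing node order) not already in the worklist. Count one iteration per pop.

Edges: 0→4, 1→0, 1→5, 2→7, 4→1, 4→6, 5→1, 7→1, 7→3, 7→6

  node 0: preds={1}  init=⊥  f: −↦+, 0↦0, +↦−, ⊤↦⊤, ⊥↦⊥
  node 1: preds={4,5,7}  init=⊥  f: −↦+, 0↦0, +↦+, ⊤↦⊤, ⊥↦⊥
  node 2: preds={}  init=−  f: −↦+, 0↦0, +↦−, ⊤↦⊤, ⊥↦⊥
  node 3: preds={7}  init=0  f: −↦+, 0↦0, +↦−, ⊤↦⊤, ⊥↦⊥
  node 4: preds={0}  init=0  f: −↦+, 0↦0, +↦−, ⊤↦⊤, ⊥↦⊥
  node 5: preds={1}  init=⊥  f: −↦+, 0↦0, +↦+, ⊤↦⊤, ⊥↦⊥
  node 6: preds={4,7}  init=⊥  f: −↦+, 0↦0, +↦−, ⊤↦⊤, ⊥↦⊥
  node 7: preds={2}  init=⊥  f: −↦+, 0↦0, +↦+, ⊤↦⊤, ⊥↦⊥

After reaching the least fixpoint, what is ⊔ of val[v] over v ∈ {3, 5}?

Iteration log — 18 steps:
  step 1. node 0  ⊔preds=⊥  new=⊥  stable
  step 2. node 1  ⊔preds=0  new=0  old=⊥  +wl: 0
  step 3. node 2  ⊔preds=⊥  new=−  stable
  step 4. node 3  ⊔preds=⊥  new=0  stable
  step 5. node 4  ⊔preds=⊥  new=0  stable
  step 6. node 5  ⊔preds=0  new=0  old=⊥  +wl: 1
  step 7. node 6  ⊔preds=0  new=0  old=⊥  +wl: 
  step 8. node 7  ⊔preds=−  new=+  old=⊥  +wl: 3,6
  step 9. node 0  ⊔preds=0  new=0  old=⊥  +wl: 4
  step 10. node 1  ⊔preds=⊤  new=⊤  old=0  +wl: 0,5
  step 11. node 3  ⊔preds=+  new=⊤  old=0  +wl: 
  step 12. node 6  ⊔preds=⊤  new=⊤  old=0  +wl: 
  step 13. node 4  ⊔preds=0  new=0  stable
  step 14. node 0  ⊔preds=⊤  new=⊤  old=0  +wl: 4
  step 15. node 5  ⊔preds=⊤  new=⊤  old=0  +wl: 1
  step 16. node 4  ⊔preds=⊤  new=⊤  old=0  +wl: 6
  step 17. node 1  ⊔preds=⊤  new=⊤  stable
  step 18. node 6  ⊔preds=⊤  new=⊤  stable

Least fixpoint reached:
  node 0: ⊤
  node 1: ⊤
  node 2: −
  node 3: ⊤
  node 4: ⊤
  node 5: ⊤
  node 6: ⊤
  node 7: +

⊤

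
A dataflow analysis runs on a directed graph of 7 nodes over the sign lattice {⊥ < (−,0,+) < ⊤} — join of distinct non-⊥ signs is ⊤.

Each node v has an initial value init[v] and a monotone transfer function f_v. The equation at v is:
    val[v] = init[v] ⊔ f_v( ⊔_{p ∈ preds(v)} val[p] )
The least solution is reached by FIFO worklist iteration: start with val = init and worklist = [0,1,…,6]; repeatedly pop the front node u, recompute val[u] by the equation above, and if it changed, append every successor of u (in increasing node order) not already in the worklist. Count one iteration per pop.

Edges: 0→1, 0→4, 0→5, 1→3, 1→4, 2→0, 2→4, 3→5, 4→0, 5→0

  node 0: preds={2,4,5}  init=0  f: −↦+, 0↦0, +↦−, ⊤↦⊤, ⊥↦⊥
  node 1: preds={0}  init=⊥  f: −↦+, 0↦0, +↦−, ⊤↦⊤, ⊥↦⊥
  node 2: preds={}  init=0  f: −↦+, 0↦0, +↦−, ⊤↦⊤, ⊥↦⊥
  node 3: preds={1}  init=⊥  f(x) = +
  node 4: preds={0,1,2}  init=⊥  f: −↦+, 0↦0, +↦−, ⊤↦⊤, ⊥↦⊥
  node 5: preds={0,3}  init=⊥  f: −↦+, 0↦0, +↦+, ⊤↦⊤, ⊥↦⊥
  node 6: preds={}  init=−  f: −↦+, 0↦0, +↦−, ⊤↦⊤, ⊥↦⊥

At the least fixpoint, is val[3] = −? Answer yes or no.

no

Trace (13 dequeues):
  [1] u=0 | in 0 | out 0 | ==
  [2] u=1 | in 0 | out 0 | prev ⊥ | push {}
  [3] u=2 | in ⊥ | out 0 | ==
  [4] u=3 | in 0 | out + | prev ⊥ | push {}
  [5] u=4 | in 0 | out 0 | prev ⊥ | push {0}
  [6] u=5 | in ⊤ | out ⊤ | prev ⊥ | push {}
  [7] u=6 | in ⊥ | out − | ==
  [8] u=0 | in ⊤ | out ⊤ | prev 0 | push {1,4,5}
  [9] u=1 | in ⊤ | out ⊤ | prev 0 | push {3}
  [10] u=4 | in ⊤ | out ⊤ | prev 0 | push {0}
  [11] u=5 | in ⊤ | out ⊤ | ==
  [12] u=3 | in ⊤ | out + | ==
  [13] u=0 | in ⊤ | out ⊤ | ==

Converged values:
  [0] ⊤
  [1] ⊤
  [2] 0
  [3] +
  [4] ⊤
  [5] ⊤
  [6] −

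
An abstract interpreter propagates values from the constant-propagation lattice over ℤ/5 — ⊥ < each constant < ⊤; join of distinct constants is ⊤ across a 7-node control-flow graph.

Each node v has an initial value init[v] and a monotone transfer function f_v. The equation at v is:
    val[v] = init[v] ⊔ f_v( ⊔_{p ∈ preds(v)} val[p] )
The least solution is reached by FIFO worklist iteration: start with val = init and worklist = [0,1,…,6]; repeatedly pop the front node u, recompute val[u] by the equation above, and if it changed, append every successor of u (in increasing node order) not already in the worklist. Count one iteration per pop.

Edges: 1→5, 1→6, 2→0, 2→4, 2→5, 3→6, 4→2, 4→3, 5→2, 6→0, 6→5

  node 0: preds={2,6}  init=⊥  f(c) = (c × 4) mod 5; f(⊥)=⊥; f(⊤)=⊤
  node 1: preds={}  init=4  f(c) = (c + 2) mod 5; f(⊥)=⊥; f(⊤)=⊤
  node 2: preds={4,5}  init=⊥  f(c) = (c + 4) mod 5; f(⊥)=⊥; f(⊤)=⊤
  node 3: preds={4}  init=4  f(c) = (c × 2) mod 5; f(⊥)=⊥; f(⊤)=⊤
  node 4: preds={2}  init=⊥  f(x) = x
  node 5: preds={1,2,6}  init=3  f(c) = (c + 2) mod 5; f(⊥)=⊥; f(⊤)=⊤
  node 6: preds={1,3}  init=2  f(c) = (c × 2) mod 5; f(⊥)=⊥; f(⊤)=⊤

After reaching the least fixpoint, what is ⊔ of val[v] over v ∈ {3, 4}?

Trace (16 dequeues):
  [1] u=0 | in 2 | out 3 | prev ⊥ | push {}
  [2] u=1 | in ⊥ | out 4 | ==
  [3] u=2 | in 3 | out 2 | prev ⊥ | push {0}
  [4] u=3 | in ⊥ | out 4 | ==
  [5] u=4 | in 2 | out 2 | prev ⊥ | push {2,3}
  [6] u=5 | in ⊤ | out ⊤ | prev 3 | push {}
  [7] u=6 | in 4 | out ⊤ | prev 2 | push {5}
  [8] u=0 | in ⊤ | out ⊤ | prev 3 | push {}
  [9] u=2 | in ⊤ | out ⊤ | prev 2 | push {0,4}
  [10] u=3 | in 2 | out 4 | ==
  [11] u=5 | in ⊤ | out ⊤ | ==
  [12] u=0 | in ⊤ | out ⊤ | ==
  [13] u=4 | in ⊤ | out ⊤ | prev 2 | push {2,3}
  [14] u=2 | in ⊤ | out ⊤ | ==
  [15] u=3 | in ⊤ | out ⊤ | prev 4 | push {6}
  [16] u=6 | in ⊤ | out ⊤ | ==

Converged values:
  [0] ⊤
  [1] 4
  [2] ⊤
  [3] ⊤
  [4] ⊤
  [5] ⊤
  [6] ⊤

⊤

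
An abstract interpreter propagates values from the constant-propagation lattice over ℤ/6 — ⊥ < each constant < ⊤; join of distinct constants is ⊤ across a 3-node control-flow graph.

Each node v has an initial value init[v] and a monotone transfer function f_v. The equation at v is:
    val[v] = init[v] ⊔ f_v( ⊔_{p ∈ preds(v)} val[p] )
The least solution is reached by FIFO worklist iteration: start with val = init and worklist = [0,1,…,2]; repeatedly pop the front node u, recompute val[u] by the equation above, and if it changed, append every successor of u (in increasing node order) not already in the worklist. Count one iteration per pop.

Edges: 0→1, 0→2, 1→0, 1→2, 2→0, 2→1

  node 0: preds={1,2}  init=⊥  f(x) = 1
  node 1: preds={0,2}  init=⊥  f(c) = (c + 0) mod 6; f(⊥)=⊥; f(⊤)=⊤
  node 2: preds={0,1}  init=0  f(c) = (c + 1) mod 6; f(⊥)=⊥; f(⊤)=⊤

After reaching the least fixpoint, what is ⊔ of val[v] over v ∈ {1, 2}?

⊤

Trace (5 dequeues):
  [1] u=0 | in 0 | out 1 | prev ⊥ | push {}
  [2] u=1 | in ⊤ | out ⊤ | prev ⊥ | push {0}
  [3] u=2 | in ⊤ | out ⊤ | prev 0 | push {1}
  [4] u=0 | in ⊤ | out 1 | ==
  [5] u=1 | in ⊤ | out ⊤ | ==

Converged values:
  [0] 1
  [1] ⊤
  [2] ⊤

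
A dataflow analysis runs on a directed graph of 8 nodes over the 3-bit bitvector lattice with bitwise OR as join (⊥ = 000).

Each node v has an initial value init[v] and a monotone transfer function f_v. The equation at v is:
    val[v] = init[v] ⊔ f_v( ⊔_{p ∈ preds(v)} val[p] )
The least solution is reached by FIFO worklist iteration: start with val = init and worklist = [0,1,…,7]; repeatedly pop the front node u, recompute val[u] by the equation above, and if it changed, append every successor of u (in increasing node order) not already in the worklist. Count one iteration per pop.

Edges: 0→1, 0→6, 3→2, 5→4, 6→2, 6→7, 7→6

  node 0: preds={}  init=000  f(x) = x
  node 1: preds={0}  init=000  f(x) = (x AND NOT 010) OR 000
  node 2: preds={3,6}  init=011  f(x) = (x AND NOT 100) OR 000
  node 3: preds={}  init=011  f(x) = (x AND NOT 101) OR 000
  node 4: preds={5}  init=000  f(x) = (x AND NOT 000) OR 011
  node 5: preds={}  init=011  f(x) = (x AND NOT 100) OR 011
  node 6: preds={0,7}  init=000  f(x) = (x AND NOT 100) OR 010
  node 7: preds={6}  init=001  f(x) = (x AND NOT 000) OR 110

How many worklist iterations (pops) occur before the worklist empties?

10

Trace (10 dequeues):
  [1] u=0 | in 000 | out 000 | ==
  [2] u=1 | in 000 | out 000 | ==
  [3] u=2 | in 011 | out 011 | ==
  [4] u=3 | in 000 | out 011 | ==
  [5] u=4 | in 011 | out 011 | prev 000 | push {}
  [6] u=5 | in 000 | out 011 | ==
  [7] u=6 | in 001 | out 011 | prev 000 | push {2}
  [8] u=7 | in 011 | out 111 | prev 001 | push {6}
  [9] u=2 | in 011 | out 011 | ==
  [10] u=6 | in 111 | out 011 | ==

Converged values:
  [0] 000
  [1] 000
  [2] 011
  [3] 011
  [4] 011
  [5] 011
  [6] 011
  [7] 111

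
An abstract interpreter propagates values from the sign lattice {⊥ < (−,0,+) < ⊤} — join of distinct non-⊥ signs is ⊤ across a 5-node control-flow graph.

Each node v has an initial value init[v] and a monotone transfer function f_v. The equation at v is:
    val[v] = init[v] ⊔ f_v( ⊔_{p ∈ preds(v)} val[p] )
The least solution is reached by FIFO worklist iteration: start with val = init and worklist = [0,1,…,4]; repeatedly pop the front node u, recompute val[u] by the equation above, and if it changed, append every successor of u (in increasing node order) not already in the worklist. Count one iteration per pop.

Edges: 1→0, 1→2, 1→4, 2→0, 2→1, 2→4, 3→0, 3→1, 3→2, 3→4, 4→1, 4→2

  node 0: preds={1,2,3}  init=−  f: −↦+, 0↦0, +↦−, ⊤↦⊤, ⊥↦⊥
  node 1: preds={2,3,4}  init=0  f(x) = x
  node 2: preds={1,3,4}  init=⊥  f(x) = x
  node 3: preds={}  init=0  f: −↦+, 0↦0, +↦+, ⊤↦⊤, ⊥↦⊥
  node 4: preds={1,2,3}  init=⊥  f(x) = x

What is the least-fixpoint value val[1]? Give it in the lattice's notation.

Trace (8 dequeues):
  [1] u=0 | in 0 | out ⊤ | prev − | push {}
  [2] u=1 | in 0 | out 0 | ==
  [3] u=2 | in 0 | out 0 | prev ⊥ | push {0,1}
  [4] u=3 | in ⊥ | out 0 | ==
  [5] u=4 | in 0 | out 0 | prev ⊥ | push {2}
  [6] u=0 | in 0 | out ⊤ | ==
  [7] u=1 | in 0 | out 0 | ==
  [8] u=2 | in 0 | out 0 | ==

Converged values:
  [0] ⊤
  [1] 0
  [2] 0
  [3] 0
  [4] 0

0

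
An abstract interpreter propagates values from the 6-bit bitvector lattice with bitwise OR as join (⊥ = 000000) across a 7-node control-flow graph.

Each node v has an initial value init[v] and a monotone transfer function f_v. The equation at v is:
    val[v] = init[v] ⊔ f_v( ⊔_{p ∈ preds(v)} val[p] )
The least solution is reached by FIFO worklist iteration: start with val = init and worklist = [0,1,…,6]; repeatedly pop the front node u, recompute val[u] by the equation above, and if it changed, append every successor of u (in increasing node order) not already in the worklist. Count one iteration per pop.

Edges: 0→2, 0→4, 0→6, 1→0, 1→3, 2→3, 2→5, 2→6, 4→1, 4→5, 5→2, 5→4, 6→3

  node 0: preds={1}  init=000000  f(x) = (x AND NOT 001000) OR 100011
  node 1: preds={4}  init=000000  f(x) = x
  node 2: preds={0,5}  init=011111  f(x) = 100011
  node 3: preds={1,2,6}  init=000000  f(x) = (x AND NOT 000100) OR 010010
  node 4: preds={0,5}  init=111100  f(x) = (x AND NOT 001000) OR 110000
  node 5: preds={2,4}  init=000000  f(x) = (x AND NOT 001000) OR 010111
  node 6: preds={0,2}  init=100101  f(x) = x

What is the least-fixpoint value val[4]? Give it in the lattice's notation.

Iteration log — 14 steps:
  step 1. node 0  ⊔preds=000000  new=100011  old=000000  +wl: 
  step 2. node 1  ⊔preds=111100  new=111100  old=000000  +wl: 0
  step 3. node 2  ⊔preds=100011  new=111111  old=011111  +wl: 
  step 4. node 3  ⊔preds=111111  new=111011  old=000000  +wl: 
  step 5. node 4  ⊔preds=100011  new=111111  old=111100  +wl: 1
  step 6. node 5  ⊔preds=111111  new=110111  old=000000  +wl: 2,4
  step 7. node 6  ⊔preds=111111  new=111111  old=100101  +wl: 3
  step 8. node 0  ⊔preds=111100  new=110111  old=100011  +wl: 6
  step 9. node 1  ⊔preds=111111  new=111111  old=111100  +wl: 0
  step 10. node 2  ⊔preds=110111  new=111111  stable
  step 11. node 4  ⊔preds=110111  new=111111  stable
  step 12. node 3  ⊔preds=111111  new=111011  stable
  step 13. node 6  ⊔preds=111111  new=111111  stable
  step 14. node 0  ⊔preds=111111  new=110111  stable

Least fixpoint reached:
  node 0: 110111
  node 1: 111111
  node 2: 111111
  node 3: 111011
  node 4: 111111
  node 5: 110111
  node 6: 111111

111111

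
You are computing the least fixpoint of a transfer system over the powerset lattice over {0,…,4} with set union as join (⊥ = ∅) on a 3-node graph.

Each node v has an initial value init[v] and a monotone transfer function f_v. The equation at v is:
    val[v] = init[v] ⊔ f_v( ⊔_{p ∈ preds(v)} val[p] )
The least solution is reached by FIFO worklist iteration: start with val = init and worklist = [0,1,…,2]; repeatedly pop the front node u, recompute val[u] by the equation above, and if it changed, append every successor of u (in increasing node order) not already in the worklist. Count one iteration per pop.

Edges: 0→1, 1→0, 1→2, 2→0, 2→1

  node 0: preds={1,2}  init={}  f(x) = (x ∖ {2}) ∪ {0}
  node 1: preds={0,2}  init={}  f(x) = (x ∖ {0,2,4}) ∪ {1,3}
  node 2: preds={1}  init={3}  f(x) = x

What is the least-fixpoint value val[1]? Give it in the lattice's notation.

{1,3}

Trace (5 dequeues):
  [1] u=0 | in {3} | out {0,3} | prev {} | push {}
  [2] u=1 | in {0,3} | out {1,3} | prev {} | push {0}
  [3] u=2 | in {1,3} | out {1,3} | prev {3} | push {1}
  [4] u=0 | in {1,3} | out {0,1,3} | prev {0,3} | push {}
  [5] u=1 | in {0,1,3} | out {1,3} | ==

Converged values:
  [0] {0,1,3}
  [1] {1,3}
  [2] {1,3}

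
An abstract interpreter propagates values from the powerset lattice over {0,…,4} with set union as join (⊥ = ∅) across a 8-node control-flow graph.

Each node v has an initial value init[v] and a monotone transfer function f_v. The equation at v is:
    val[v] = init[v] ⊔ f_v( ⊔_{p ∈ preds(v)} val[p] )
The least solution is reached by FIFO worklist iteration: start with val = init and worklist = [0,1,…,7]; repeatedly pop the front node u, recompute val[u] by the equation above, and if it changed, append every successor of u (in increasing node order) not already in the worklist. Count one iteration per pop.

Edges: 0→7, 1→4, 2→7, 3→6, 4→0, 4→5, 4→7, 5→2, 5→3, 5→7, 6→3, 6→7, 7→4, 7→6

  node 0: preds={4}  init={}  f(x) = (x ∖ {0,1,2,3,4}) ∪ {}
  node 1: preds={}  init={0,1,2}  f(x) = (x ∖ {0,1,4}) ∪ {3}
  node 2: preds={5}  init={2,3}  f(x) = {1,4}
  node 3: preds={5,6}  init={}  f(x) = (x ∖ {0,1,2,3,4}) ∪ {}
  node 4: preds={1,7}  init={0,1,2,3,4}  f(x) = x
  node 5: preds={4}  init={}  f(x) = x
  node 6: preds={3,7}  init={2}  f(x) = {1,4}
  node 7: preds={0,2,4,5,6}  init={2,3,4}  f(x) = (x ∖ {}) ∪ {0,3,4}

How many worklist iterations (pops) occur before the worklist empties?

12

Iteration log — 12 steps:
  step 1. node 0  ⊔preds={0,1,2,3,4}  new={}  stable
  step 2. node 1  ⊔preds={}  new={0,1,2,3}  old={0,1,2}  +wl: 
  step 3. node 2  ⊔preds={}  new={1,2,3,4}  old={2,3}  +wl: 
  step 4. node 3  ⊔preds={2}  new={}  stable
  step 5. node 4  ⊔preds={0,1,2,3,4}  new={0,1,2,3,4}  stable
  step 6. node 5  ⊔preds={0,1,2,3,4}  new={0,1,2,3,4}  old={}  +wl: 2,3
  step 7. node 6  ⊔preds={2,3,4}  new={1,2,4}  old={2}  +wl: 
  step 8. node 7  ⊔preds={0,1,2,3,4}  new={0,1,2,3,4}  old={2,3,4}  +wl: 4,6
  step 9. node 2  ⊔preds={0,1,2,3,4}  new={1,2,3,4}  stable
  step 10. node 3  ⊔preds={0,1,2,3,4}  new={}  stable
  step 11. node 4  ⊔preds={0,1,2,3,4}  new={0,1,2,3,4}  stable
  step 12. node 6  ⊔preds={0,1,2,3,4}  new={1,2,4}  stable

Least fixpoint reached:
  node 0: {}
  node 1: {0,1,2,3}
  node 2: {1,2,3,4}
  node 3: {}
  node 4: {0,1,2,3,4}
  node 5: {0,1,2,3,4}
  node 6: {1,2,4}
  node 7: {0,1,2,3,4}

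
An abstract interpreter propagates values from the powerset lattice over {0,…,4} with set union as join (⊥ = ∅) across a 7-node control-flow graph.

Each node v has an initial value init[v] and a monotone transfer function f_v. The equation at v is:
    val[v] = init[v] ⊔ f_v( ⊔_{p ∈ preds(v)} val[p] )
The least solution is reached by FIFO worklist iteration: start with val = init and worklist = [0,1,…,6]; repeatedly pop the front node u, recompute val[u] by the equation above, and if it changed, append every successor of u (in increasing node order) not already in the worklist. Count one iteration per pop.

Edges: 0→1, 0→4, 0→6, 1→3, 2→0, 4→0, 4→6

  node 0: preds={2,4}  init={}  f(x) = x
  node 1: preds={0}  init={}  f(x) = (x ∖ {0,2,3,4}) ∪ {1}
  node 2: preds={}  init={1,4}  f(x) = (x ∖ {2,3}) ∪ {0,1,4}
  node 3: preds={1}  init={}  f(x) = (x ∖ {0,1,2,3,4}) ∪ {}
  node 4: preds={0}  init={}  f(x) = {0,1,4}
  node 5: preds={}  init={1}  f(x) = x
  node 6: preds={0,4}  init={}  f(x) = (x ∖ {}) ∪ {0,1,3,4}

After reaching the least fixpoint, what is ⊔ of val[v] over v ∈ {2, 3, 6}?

{0,1,3,4}

Trace (11 dequeues):
  [1] u=0 | in {1,4} | out {1,4} | prev {} | push {}
  [2] u=1 | in {1,4} | out {1} | prev {} | push {}
  [3] u=2 | in {} | out {0,1,4} | prev {1,4} | push {0}
  [4] u=3 | in {1} | out {} | ==
  [5] u=4 | in {1,4} | out {0,1,4} | prev {} | push {}
  [6] u=5 | in {} | out {1} | ==
  [7] u=6 | in {0,1,4} | out {0,1,3,4} | prev {} | push {}
  [8] u=0 | in {0,1,4} | out {0,1,4} | prev {1,4} | push {1,4,6}
  [9] u=1 | in {0,1,4} | out {1} | ==
  [10] u=4 | in {0,1,4} | out {0,1,4} | ==
  [11] u=6 | in {0,1,4} | out {0,1,3,4} | ==

Converged values:
  [0] {0,1,4}
  [1] {1}
  [2] {0,1,4}
  [3] {}
  [4] {0,1,4}
  [5] {1}
  [6] {0,1,3,4}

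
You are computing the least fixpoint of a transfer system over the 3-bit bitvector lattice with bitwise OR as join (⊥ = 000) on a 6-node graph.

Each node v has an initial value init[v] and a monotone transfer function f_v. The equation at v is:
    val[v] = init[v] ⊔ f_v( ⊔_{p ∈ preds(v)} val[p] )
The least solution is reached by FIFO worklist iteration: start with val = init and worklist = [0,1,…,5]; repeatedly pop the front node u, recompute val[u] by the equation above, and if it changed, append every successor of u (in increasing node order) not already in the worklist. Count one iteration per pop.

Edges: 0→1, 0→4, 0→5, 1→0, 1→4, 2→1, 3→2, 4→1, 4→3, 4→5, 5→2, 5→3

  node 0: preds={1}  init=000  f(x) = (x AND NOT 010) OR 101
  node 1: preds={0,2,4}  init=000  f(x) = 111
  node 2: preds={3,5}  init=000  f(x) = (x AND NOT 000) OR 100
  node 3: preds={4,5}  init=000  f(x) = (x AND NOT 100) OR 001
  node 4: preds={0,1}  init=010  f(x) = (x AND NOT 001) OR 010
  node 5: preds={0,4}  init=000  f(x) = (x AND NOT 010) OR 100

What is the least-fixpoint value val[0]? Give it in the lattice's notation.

101

Worklist (11 pops):
  #1 pop 0: in=000 → 101 (was 000); enqueue []
  #2 pop 1: in=111 → 111 (was 000); enqueue [0]
  #3 pop 2: in=000 → 100 (was 000); enqueue [1]
  #4 pop 3: in=010 → 011 (was 000); enqueue [2]
  #5 pop 4: in=111 → 110 (was 010); enqueue [3]
  #6 pop 5: in=111 → 101 (was 000); enqueue []
  #7 pop 0: in=111 → 101 (no change)
  #8 pop 1: in=111 → 111 (no change)
  #9 pop 2: in=111 → 111 (was 100); enqueue [1]
  #10 pop 3: in=111 → 011 (no change)
  #11 pop 1: in=111 → 111 (no change)

Fixpoint:
  val[0] = 101
  val[1] = 111
  val[2] = 111
  val[3] = 011
  val[4] = 110
  val[5] = 101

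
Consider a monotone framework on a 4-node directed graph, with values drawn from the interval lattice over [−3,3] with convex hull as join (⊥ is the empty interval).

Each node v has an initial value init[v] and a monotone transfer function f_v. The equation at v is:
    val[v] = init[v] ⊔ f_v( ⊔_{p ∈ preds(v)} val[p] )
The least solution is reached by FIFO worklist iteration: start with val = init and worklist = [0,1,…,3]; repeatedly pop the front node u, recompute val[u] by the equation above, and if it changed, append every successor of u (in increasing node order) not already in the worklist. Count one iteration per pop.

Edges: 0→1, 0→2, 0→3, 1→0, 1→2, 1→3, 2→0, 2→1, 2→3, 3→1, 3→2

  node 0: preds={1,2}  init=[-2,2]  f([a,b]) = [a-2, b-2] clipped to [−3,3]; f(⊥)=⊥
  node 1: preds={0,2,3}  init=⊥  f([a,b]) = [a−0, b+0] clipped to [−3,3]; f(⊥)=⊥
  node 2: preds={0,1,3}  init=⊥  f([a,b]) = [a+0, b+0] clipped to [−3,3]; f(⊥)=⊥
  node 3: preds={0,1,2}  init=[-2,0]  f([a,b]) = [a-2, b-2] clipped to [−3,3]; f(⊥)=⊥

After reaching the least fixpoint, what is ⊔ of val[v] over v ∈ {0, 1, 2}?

[-3,2]

Iteration log — 10 steps:
  step 1. node 0  ⊔preds=⊥  new=[-2,2]  stable
  step 2. node 1  ⊔preds=[-2,2]  new=[-2,2]  old=⊥  +wl: 0
  step 3. node 2  ⊔preds=[-2,2]  new=[-2,2]  old=⊥  +wl: 1
  step 4. node 3  ⊔preds=[-2,2]  new=[-3,0]  old=[-2,0]  +wl: 2
  step 5. node 0  ⊔preds=[-2,2]  new=[-3,2]  old=[-2,2]  +wl: 3
  step 6. node 1  ⊔preds=[-3,2]  new=[-3,2]  old=[-2,2]  +wl: 0
  step 7. node 2  ⊔preds=[-3,2]  new=[-3,2]  old=[-2,2]  +wl: 1
  step 8. node 3  ⊔preds=[-3,2]  new=[-3,0]  stable
  step 9. node 0  ⊔preds=[-3,2]  new=[-3,2]  stable
  step 10. node 1  ⊔preds=[-3,2]  new=[-3,2]  stable

Least fixpoint reached:
  node 0: [-3,2]
  node 1: [-3,2]
  node 2: [-3,2]
  node 3: [-3,0]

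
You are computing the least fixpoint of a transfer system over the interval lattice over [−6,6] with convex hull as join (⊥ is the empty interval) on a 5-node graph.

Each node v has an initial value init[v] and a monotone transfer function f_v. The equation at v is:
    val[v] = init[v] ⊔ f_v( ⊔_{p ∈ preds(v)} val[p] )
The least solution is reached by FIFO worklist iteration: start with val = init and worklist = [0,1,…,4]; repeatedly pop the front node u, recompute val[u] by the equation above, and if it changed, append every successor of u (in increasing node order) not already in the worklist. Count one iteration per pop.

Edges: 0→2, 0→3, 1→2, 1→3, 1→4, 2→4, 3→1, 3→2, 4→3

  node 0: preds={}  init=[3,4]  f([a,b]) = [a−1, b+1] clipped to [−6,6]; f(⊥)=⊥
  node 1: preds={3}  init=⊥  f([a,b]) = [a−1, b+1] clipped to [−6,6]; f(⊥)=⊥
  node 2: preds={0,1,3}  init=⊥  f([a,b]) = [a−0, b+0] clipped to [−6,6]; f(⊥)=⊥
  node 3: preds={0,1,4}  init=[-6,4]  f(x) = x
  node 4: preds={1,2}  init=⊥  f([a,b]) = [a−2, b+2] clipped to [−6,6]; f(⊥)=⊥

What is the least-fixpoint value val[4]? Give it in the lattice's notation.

[-6,6]

Trace (11 dequeues):
  [1] u=0 | in ⊥ | out [3,4] | ==
  [2] u=1 | in [-6,4] | out [-6,5] | prev ⊥ | push {}
  [3] u=2 | in [-6,5] | out [-6,5] | prev ⊥ | push {}
  [4] u=3 | in [-6,5] | out [-6,5] | prev [-6,4] | push {1,2}
  [5] u=4 | in [-6,5] | out [-6,6] | prev ⊥ | push {3}
  [6] u=1 | in [-6,5] | out [-6,6] | prev [-6,5] | push {4}
  [7] u=2 | in [-6,6] | out [-6,6] | prev [-6,5] | push {}
  [8] u=3 | in [-6,6] | out [-6,6] | prev [-6,5] | push {1,2}
  [9] u=4 | in [-6,6] | out [-6,6] | ==
  [10] u=1 | in [-6,6] | out [-6,6] | ==
  [11] u=2 | in [-6,6] | out [-6,6] | ==

Converged values:
  [0] [3,4]
  [1] [-6,6]
  [2] [-6,6]
  [3] [-6,6]
  [4] [-6,6]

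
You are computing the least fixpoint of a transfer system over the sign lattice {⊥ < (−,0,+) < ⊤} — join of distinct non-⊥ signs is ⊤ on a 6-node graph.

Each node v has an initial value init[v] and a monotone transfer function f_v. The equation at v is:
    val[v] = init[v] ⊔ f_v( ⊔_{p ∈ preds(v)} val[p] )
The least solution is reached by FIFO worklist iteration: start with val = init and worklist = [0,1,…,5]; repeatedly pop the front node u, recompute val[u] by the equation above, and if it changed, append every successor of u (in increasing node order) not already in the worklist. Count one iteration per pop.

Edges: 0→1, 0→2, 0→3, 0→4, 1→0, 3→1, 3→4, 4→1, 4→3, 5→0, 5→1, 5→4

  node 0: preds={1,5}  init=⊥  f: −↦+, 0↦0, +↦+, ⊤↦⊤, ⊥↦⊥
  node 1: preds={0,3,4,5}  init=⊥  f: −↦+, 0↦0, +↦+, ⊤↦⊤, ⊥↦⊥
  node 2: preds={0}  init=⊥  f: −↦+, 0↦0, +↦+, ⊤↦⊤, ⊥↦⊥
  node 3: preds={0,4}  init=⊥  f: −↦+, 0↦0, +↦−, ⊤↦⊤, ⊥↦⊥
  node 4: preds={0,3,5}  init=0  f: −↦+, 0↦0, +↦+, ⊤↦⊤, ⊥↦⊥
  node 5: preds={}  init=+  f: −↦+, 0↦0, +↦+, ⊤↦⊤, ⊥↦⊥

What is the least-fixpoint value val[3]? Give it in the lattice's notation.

Iteration log — 11 steps:
  step 1. node 0  ⊔preds=+  new=+  old=⊥  +wl: 
  step 2. node 1  ⊔preds=⊤  new=⊤  old=⊥  +wl: 0
  step 3. node 2  ⊔preds=+  new=+  old=⊥  +wl: 
  step 4. node 3  ⊔preds=⊤  new=⊤  old=⊥  +wl: 1
  step 5. node 4  ⊔preds=⊤  new=⊤  old=0  +wl: 3
  step 6. node 5  ⊔preds=⊥  new=+  stable
  step 7. node 0  ⊔preds=⊤  new=⊤  old=+  +wl: 2,4
  step 8. node 1  ⊔preds=⊤  new=⊤  stable
  step 9. node 3  ⊔preds=⊤  new=⊤  stable
  step 10. node 2  ⊔preds=⊤  new=⊤  old=+  +wl: 
  step 11. node 4  ⊔preds=⊤  new=⊤  stable

Least fixpoint reached:
  node 0: ⊤
  node 1: ⊤
  node 2: ⊤
  node 3: ⊤
  node 4: ⊤
  node 5: +

⊤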